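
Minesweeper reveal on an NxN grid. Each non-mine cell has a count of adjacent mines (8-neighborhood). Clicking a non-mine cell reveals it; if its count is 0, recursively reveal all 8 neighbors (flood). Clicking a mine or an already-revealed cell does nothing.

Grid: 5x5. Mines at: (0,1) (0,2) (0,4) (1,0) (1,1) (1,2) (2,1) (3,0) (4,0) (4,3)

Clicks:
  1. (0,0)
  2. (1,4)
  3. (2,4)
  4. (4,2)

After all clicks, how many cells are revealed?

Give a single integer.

Answer: 8

Derivation:
Click 1 (0,0) count=3: revealed 1 new [(0,0)] -> total=1
Click 2 (1,4) count=1: revealed 1 new [(1,4)] -> total=2
Click 3 (2,4) count=0: revealed 5 new [(1,3) (2,3) (2,4) (3,3) (3,4)] -> total=7
Click 4 (4,2) count=1: revealed 1 new [(4,2)] -> total=8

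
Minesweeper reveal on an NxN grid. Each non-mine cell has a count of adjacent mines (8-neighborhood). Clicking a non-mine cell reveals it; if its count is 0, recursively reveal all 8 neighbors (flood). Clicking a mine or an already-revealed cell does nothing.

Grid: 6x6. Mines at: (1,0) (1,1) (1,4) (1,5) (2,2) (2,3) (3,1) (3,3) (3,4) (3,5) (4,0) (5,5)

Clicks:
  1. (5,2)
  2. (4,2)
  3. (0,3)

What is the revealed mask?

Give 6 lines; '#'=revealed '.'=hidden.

Answer: ...#..
......
......
......
.####.
.####.

Derivation:
Click 1 (5,2) count=0: revealed 8 new [(4,1) (4,2) (4,3) (4,4) (5,1) (5,2) (5,3) (5,4)] -> total=8
Click 2 (4,2) count=2: revealed 0 new [(none)] -> total=8
Click 3 (0,3) count=1: revealed 1 new [(0,3)] -> total=9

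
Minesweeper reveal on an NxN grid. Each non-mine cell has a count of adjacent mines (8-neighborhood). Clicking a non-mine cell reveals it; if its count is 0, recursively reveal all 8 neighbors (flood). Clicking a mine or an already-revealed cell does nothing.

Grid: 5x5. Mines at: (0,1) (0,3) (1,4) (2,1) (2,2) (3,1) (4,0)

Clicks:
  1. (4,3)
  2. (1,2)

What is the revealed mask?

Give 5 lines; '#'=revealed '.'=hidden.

Answer: .....
..#..
...##
..###
..###

Derivation:
Click 1 (4,3) count=0: revealed 8 new [(2,3) (2,4) (3,2) (3,3) (3,4) (4,2) (4,3) (4,4)] -> total=8
Click 2 (1,2) count=4: revealed 1 new [(1,2)] -> total=9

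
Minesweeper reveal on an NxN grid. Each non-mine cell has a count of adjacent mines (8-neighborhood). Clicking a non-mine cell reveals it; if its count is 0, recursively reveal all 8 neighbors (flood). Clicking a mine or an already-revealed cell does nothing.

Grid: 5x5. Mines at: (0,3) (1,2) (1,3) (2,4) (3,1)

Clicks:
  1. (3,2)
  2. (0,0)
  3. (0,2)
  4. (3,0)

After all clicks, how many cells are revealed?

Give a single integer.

Click 1 (3,2) count=1: revealed 1 new [(3,2)] -> total=1
Click 2 (0,0) count=0: revealed 6 new [(0,0) (0,1) (1,0) (1,1) (2,0) (2,1)] -> total=7
Click 3 (0,2) count=3: revealed 1 new [(0,2)] -> total=8
Click 4 (3,0) count=1: revealed 1 new [(3,0)] -> total=9

Answer: 9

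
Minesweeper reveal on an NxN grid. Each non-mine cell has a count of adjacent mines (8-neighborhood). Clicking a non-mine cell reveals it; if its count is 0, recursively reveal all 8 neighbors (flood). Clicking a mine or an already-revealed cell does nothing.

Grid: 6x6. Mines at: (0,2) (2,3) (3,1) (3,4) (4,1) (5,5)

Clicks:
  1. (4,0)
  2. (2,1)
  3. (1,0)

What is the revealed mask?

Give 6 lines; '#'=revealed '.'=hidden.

Answer: ##....
##....
##....
......
#.....
......

Derivation:
Click 1 (4,0) count=2: revealed 1 new [(4,0)] -> total=1
Click 2 (2,1) count=1: revealed 1 new [(2,1)] -> total=2
Click 3 (1,0) count=0: revealed 5 new [(0,0) (0,1) (1,0) (1,1) (2,0)] -> total=7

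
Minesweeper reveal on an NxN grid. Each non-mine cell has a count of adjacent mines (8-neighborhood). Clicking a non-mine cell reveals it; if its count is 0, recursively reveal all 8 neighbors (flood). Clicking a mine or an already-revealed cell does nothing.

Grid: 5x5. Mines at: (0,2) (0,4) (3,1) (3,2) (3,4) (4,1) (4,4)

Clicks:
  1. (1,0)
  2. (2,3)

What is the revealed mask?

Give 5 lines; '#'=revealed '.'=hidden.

Answer: ##...
##...
##.#.
.....
.....

Derivation:
Click 1 (1,0) count=0: revealed 6 new [(0,0) (0,1) (1,0) (1,1) (2,0) (2,1)] -> total=6
Click 2 (2,3) count=2: revealed 1 new [(2,3)] -> total=7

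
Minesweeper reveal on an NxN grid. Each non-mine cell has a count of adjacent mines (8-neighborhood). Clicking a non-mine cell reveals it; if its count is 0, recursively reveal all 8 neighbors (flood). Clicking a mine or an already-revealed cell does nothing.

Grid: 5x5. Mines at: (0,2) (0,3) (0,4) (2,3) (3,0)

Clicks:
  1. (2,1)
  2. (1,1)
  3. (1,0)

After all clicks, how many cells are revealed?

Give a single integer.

Click 1 (2,1) count=1: revealed 1 new [(2,1)] -> total=1
Click 2 (1,1) count=1: revealed 1 new [(1,1)] -> total=2
Click 3 (1,0) count=0: revealed 4 new [(0,0) (0,1) (1,0) (2,0)] -> total=6

Answer: 6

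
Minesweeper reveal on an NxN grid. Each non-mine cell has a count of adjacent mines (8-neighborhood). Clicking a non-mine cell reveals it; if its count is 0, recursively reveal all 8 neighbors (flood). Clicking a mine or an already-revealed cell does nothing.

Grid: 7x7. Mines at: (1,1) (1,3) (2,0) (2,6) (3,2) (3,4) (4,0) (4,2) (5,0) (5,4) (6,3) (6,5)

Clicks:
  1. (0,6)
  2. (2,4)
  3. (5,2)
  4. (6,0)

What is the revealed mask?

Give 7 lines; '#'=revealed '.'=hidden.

Click 1 (0,6) count=0: revealed 6 new [(0,4) (0,5) (0,6) (1,4) (1,5) (1,6)] -> total=6
Click 2 (2,4) count=2: revealed 1 new [(2,4)] -> total=7
Click 3 (5,2) count=2: revealed 1 new [(5,2)] -> total=8
Click 4 (6,0) count=1: revealed 1 new [(6,0)] -> total=9

Answer: ....###
....###
....#..
.......
.......
..#....
#......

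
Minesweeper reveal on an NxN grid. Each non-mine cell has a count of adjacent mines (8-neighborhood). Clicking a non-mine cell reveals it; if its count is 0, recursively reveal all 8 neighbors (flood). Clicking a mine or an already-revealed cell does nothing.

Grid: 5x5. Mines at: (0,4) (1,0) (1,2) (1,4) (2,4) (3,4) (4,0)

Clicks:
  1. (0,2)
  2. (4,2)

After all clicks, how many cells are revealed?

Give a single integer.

Click 1 (0,2) count=1: revealed 1 new [(0,2)] -> total=1
Click 2 (4,2) count=0: revealed 9 new [(2,1) (2,2) (2,3) (3,1) (3,2) (3,3) (4,1) (4,2) (4,3)] -> total=10

Answer: 10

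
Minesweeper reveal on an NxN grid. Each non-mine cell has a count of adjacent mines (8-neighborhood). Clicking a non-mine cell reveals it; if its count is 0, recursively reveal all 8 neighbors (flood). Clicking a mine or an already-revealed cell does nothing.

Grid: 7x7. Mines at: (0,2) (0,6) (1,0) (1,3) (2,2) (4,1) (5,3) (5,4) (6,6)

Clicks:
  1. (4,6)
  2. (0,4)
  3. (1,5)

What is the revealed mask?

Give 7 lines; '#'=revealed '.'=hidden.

Answer: ....#..
....###
...####
...####
...####
.....##
.......

Derivation:
Click 1 (4,6) count=0: revealed 17 new [(1,4) (1,5) (1,6) (2,3) (2,4) (2,5) (2,6) (3,3) (3,4) (3,5) (3,6) (4,3) (4,4) (4,5) (4,6) (5,5) (5,6)] -> total=17
Click 2 (0,4) count=1: revealed 1 new [(0,4)] -> total=18
Click 3 (1,5) count=1: revealed 0 new [(none)] -> total=18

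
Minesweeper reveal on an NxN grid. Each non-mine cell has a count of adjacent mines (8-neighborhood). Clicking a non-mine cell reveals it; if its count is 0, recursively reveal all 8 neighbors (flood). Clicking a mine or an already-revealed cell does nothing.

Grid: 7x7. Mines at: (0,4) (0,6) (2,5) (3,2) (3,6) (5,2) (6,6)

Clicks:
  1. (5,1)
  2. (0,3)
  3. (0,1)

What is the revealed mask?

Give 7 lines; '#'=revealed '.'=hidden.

Answer: ####...
####...
####...
##.....
##.....
##.....
##.....

Derivation:
Click 1 (5,1) count=1: revealed 1 new [(5,1)] -> total=1
Click 2 (0,3) count=1: revealed 1 new [(0,3)] -> total=2
Click 3 (0,1) count=0: revealed 18 new [(0,0) (0,1) (0,2) (1,0) (1,1) (1,2) (1,3) (2,0) (2,1) (2,2) (2,3) (3,0) (3,1) (4,0) (4,1) (5,0) (6,0) (6,1)] -> total=20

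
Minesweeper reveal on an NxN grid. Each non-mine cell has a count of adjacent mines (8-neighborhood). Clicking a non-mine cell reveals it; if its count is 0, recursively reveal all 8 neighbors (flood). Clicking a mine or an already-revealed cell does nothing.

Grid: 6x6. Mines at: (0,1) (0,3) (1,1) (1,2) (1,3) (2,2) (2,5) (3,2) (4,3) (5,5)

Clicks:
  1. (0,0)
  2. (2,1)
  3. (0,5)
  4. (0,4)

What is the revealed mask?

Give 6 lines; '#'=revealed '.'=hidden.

Click 1 (0,0) count=2: revealed 1 new [(0,0)] -> total=1
Click 2 (2,1) count=4: revealed 1 new [(2,1)] -> total=2
Click 3 (0,5) count=0: revealed 4 new [(0,4) (0,5) (1,4) (1,5)] -> total=6
Click 4 (0,4) count=2: revealed 0 new [(none)] -> total=6

Answer: #...##
....##
.#....
......
......
......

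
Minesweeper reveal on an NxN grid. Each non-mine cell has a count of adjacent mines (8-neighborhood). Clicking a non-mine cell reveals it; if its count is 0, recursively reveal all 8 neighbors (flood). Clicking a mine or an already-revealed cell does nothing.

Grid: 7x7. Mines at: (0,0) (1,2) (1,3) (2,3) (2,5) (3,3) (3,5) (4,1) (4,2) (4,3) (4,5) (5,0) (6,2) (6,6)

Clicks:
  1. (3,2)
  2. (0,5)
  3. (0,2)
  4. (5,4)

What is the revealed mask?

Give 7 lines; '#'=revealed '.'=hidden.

Click 1 (3,2) count=5: revealed 1 new [(3,2)] -> total=1
Click 2 (0,5) count=0: revealed 6 new [(0,4) (0,5) (0,6) (1,4) (1,5) (1,6)] -> total=7
Click 3 (0,2) count=2: revealed 1 new [(0,2)] -> total=8
Click 4 (5,4) count=2: revealed 1 new [(5,4)] -> total=9

Answer: ..#.###
....###
.......
..#....
.......
....#..
.......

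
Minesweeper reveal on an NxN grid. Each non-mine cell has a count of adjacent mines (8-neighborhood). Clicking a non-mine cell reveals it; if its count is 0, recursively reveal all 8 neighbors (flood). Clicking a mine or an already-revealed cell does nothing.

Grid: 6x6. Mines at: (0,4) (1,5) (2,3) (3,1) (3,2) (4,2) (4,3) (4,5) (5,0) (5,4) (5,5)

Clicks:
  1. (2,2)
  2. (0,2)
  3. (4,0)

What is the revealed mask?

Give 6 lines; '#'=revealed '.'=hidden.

Click 1 (2,2) count=3: revealed 1 new [(2,2)] -> total=1
Click 2 (0,2) count=0: revealed 10 new [(0,0) (0,1) (0,2) (0,3) (1,0) (1,1) (1,2) (1,3) (2,0) (2,1)] -> total=11
Click 3 (4,0) count=2: revealed 1 new [(4,0)] -> total=12

Answer: ####..
####..
###...
......
#.....
......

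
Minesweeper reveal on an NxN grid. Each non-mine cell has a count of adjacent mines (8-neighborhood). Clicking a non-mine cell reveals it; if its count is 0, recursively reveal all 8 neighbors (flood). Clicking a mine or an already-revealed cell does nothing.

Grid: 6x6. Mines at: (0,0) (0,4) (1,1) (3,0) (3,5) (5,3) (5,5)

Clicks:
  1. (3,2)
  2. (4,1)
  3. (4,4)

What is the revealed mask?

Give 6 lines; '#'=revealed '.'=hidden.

Click 1 (3,2) count=0: revealed 15 new [(1,2) (1,3) (1,4) (2,1) (2,2) (2,3) (2,4) (3,1) (3,2) (3,3) (3,4) (4,1) (4,2) (4,3) (4,4)] -> total=15
Click 2 (4,1) count=1: revealed 0 new [(none)] -> total=15
Click 3 (4,4) count=3: revealed 0 new [(none)] -> total=15

Answer: ......
..###.
.####.
.####.
.####.
......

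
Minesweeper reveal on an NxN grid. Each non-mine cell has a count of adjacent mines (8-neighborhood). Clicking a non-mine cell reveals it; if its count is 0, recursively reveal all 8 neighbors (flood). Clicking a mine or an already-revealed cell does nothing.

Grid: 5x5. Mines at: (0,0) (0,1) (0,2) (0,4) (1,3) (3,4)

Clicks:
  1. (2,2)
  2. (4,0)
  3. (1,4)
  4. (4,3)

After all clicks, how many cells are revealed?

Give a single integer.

Answer: 16

Derivation:
Click 1 (2,2) count=1: revealed 1 new [(2,2)] -> total=1
Click 2 (4,0) count=0: revealed 14 new [(1,0) (1,1) (1,2) (2,0) (2,1) (2,3) (3,0) (3,1) (3,2) (3,3) (4,0) (4,1) (4,2) (4,3)] -> total=15
Click 3 (1,4) count=2: revealed 1 new [(1,4)] -> total=16
Click 4 (4,3) count=1: revealed 0 new [(none)] -> total=16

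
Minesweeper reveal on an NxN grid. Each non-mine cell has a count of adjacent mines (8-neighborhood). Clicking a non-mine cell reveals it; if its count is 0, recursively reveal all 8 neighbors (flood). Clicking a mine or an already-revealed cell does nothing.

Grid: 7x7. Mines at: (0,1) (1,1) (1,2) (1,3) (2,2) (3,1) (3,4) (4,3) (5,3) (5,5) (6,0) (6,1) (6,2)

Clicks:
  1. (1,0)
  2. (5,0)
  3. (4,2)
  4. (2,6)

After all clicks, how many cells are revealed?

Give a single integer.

Answer: 16

Derivation:
Click 1 (1,0) count=2: revealed 1 new [(1,0)] -> total=1
Click 2 (5,0) count=2: revealed 1 new [(5,0)] -> total=2
Click 3 (4,2) count=3: revealed 1 new [(4,2)] -> total=3
Click 4 (2,6) count=0: revealed 13 new [(0,4) (0,5) (0,6) (1,4) (1,5) (1,6) (2,4) (2,5) (2,6) (3,5) (3,6) (4,5) (4,6)] -> total=16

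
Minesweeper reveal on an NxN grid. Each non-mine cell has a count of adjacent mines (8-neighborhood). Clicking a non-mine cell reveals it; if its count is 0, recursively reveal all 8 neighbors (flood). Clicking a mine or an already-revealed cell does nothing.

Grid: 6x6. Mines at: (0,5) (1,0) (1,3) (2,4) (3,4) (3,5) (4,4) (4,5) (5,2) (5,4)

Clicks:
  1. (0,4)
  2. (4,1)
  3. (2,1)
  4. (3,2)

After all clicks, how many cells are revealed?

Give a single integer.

Answer: 15

Derivation:
Click 1 (0,4) count=2: revealed 1 new [(0,4)] -> total=1
Click 2 (4,1) count=1: revealed 1 new [(4,1)] -> total=2
Click 3 (2,1) count=1: revealed 1 new [(2,1)] -> total=3
Click 4 (3,2) count=0: revealed 12 new [(2,0) (2,2) (2,3) (3,0) (3,1) (3,2) (3,3) (4,0) (4,2) (4,3) (5,0) (5,1)] -> total=15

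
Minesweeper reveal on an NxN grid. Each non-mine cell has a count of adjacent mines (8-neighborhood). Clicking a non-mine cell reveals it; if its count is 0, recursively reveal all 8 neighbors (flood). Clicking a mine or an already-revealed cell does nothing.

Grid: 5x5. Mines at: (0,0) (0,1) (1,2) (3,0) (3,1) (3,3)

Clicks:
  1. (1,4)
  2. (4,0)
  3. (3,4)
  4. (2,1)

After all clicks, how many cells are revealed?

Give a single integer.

Click 1 (1,4) count=0: revealed 6 new [(0,3) (0,4) (1,3) (1,4) (2,3) (2,4)] -> total=6
Click 2 (4,0) count=2: revealed 1 new [(4,0)] -> total=7
Click 3 (3,4) count=1: revealed 1 new [(3,4)] -> total=8
Click 4 (2,1) count=3: revealed 1 new [(2,1)] -> total=9

Answer: 9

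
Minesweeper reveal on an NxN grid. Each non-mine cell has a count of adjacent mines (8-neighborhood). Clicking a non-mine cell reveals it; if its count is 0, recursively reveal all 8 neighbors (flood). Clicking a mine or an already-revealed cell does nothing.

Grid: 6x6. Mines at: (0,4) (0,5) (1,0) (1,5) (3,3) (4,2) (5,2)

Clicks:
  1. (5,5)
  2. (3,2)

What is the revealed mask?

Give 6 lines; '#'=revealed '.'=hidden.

Answer: ......
......
....##
..#.##
...###
...###

Derivation:
Click 1 (5,5) count=0: revealed 10 new [(2,4) (2,5) (3,4) (3,5) (4,3) (4,4) (4,5) (5,3) (5,4) (5,5)] -> total=10
Click 2 (3,2) count=2: revealed 1 new [(3,2)] -> total=11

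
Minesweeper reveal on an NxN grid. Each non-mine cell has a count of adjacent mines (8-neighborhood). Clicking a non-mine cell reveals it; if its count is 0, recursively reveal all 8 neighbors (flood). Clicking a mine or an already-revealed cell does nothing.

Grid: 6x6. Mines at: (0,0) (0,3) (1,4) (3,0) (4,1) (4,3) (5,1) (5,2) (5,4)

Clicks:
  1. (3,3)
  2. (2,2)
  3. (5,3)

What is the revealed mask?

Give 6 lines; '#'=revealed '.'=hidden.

Click 1 (3,3) count=1: revealed 1 new [(3,3)] -> total=1
Click 2 (2,2) count=0: revealed 8 new [(1,1) (1,2) (1,3) (2,1) (2,2) (2,3) (3,1) (3,2)] -> total=9
Click 3 (5,3) count=3: revealed 1 new [(5,3)] -> total=10

Answer: ......
.###..
.###..
.###..
......
...#..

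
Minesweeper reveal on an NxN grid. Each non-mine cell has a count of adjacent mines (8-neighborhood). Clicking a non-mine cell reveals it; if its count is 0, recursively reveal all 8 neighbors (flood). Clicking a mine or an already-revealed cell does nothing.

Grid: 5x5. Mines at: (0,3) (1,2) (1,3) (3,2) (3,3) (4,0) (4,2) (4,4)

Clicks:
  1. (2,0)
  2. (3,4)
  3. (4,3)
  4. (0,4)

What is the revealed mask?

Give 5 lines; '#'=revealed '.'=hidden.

Click 1 (2,0) count=0: revealed 8 new [(0,0) (0,1) (1,0) (1,1) (2,0) (2,1) (3,0) (3,1)] -> total=8
Click 2 (3,4) count=2: revealed 1 new [(3,4)] -> total=9
Click 3 (4,3) count=4: revealed 1 new [(4,3)] -> total=10
Click 4 (0,4) count=2: revealed 1 new [(0,4)] -> total=11

Answer: ##..#
##...
##...
##..#
...#.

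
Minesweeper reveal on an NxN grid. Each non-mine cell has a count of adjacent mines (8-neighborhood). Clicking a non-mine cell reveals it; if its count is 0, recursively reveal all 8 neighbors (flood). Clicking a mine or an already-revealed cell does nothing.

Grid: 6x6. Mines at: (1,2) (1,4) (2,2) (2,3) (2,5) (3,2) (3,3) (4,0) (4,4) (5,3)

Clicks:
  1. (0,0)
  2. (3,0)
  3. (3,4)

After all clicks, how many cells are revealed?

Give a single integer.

Answer: 9

Derivation:
Click 1 (0,0) count=0: revealed 8 new [(0,0) (0,1) (1,0) (1,1) (2,0) (2,1) (3,0) (3,1)] -> total=8
Click 2 (3,0) count=1: revealed 0 new [(none)] -> total=8
Click 3 (3,4) count=4: revealed 1 new [(3,4)] -> total=9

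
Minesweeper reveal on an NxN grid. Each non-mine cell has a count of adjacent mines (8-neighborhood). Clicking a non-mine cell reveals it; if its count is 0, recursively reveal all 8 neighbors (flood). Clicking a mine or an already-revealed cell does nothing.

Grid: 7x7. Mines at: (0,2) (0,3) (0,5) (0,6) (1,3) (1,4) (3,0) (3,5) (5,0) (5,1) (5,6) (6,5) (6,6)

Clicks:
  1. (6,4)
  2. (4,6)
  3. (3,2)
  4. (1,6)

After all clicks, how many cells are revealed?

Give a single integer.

Click 1 (6,4) count=1: revealed 1 new [(6,4)] -> total=1
Click 2 (4,6) count=2: revealed 1 new [(4,6)] -> total=2
Click 3 (3,2) count=0: revealed 17 new [(2,1) (2,2) (2,3) (2,4) (3,1) (3,2) (3,3) (3,4) (4,1) (4,2) (4,3) (4,4) (5,2) (5,3) (5,4) (6,2) (6,3)] -> total=19
Click 4 (1,6) count=2: revealed 1 new [(1,6)] -> total=20

Answer: 20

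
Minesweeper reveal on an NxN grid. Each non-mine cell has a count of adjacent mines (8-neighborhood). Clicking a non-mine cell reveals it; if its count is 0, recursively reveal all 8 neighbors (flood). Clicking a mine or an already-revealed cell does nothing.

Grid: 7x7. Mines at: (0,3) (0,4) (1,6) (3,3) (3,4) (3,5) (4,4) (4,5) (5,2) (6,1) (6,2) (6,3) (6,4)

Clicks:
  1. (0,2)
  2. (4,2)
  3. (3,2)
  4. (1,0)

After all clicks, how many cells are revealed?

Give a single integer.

Answer: 17

Derivation:
Click 1 (0,2) count=1: revealed 1 new [(0,2)] -> total=1
Click 2 (4,2) count=2: revealed 1 new [(4,2)] -> total=2
Click 3 (3,2) count=1: revealed 1 new [(3,2)] -> total=3
Click 4 (1,0) count=0: revealed 14 new [(0,0) (0,1) (1,0) (1,1) (1,2) (2,0) (2,1) (2,2) (3,0) (3,1) (4,0) (4,1) (5,0) (5,1)] -> total=17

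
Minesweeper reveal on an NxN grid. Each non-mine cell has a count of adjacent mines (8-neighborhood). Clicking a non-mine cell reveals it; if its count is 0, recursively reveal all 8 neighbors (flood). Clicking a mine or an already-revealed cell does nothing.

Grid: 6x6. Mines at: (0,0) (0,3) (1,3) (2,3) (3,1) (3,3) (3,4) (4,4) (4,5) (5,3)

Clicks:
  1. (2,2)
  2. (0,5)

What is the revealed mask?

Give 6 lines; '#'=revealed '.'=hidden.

Click 1 (2,2) count=4: revealed 1 new [(2,2)] -> total=1
Click 2 (0,5) count=0: revealed 6 new [(0,4) (0,5) (1,4) (1,5) (2,4) (2,5)] -> total=7

Answer: ....##
....##
..#.##
......
......
......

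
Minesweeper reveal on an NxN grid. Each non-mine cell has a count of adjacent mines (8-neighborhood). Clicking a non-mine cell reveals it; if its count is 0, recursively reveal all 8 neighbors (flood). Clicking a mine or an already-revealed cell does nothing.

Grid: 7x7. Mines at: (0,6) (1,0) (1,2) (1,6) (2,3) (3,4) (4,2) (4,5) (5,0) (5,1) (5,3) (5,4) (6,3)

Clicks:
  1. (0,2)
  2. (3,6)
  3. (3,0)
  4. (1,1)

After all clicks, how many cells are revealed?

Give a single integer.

Answer: 9

Derivation:
Click 1 (0,2) count=1: revealed 1 new [(0,2)] -> total=1
Click 2 (3,6) count=1: revealed 1 new [(3,6)] -> total=2
Click 3 (3,0) count=0: revealed 6 new [(2,0) (2,1) (3,0) (3,1) (4,0) (4,1)] -> total=8
Click 4 (1,1) count=2: revealed 1 new [(1,1)] -> total=9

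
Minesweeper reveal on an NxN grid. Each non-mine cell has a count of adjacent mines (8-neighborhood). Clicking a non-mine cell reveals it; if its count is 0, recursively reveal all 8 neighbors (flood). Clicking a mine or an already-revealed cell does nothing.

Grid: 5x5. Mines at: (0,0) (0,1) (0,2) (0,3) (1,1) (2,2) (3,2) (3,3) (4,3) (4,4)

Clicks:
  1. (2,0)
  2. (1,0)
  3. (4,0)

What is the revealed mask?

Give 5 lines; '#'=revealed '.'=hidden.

Answer: .....
#....
##...
##...
##...

Derivation:
Click 1 (2,0) count=1: revealed 1 new [(2,0)] -> total=1
Click 2 (1,0) count=3: revealed 1 new [(1,0)] -> total=2
Click 3 (4,0) count=0: revealed 5 new [(2,1) (3,0) (3,1) (4,0) (4,1)] -> total=7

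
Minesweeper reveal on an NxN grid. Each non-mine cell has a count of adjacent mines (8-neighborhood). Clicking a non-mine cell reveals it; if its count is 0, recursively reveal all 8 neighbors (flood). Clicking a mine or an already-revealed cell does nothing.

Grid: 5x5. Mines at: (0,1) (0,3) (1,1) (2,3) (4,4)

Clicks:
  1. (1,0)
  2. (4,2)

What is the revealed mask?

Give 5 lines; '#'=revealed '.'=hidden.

Answer: .....
#....
###..
####.
####.

Derivation:
Click 1 (1,0) count=2: revealed 1 new [(1,0)] -> total=1
Click 2 (4,2) count=0: revealed 11 new [(2,0) (2,1) (2,2) (3,0) (3,1) (3,2) (3,3) (4,0) (4,1) (4,2) (4,3)] -> total=12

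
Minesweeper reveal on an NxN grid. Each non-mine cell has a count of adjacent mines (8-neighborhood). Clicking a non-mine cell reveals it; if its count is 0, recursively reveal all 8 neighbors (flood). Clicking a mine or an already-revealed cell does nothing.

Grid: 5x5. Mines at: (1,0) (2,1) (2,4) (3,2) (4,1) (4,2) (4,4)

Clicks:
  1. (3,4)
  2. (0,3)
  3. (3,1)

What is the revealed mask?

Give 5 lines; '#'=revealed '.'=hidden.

Click 1 (3,4) count=2: revealed 1 new [(3,4)] -> total=1
Click 2 (0,3) count=0: revealed 8 new [(0,1) (0,2) (0,3) (0,4) (1,1) (1,2) (1,3) (1,4)] -> total=9
Click 3 (3,1) count=4: revealed 1 new [(3,1)] -> total=10

Answer: .####
.####
.....
.#..#
.....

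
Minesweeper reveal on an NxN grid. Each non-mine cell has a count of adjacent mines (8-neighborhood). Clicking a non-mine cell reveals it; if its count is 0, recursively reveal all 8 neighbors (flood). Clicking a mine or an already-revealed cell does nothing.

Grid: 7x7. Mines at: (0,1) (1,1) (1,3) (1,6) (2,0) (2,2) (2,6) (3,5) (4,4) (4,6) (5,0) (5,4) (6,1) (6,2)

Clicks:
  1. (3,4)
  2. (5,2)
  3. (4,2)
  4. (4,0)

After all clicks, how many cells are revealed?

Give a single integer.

Answer: 11

Derivation:
Click 1 (3,4) count=2: revealed 1 new [(3,4)] -> total=1
Click 2 (5,2) count=2: revealed 1 new [(5,2)] -> total=2
Click 3 (4,2) count=0: revealed 8 new [(3,1) (3,2) (3,3) (4,1) (4,2) (4,3) (5,1) (5,3)] -> total=10
Click 4 (4,0) count=1: revealed 1 new [(4,0)] -> total=11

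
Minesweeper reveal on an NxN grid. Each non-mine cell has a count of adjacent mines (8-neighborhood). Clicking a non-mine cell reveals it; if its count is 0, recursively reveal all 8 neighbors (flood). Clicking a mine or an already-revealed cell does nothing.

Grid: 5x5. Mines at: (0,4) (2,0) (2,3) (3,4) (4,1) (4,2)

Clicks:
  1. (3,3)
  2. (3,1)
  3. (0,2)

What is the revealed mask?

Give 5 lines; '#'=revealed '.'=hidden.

Answer: ####.
####.
.....
.#.#.
.....

Derivation:
Click 1 (3,3) count=3: revealed 1 new [(3,3)] -> total=1
Click 2 (3,1) count=3: revealed 1 new [(3,1)] -> total=2
Click 3 (0,2) count=0: revealed 8 new [(0,0) (0,1) (0,2) (0,3) (1,0) (1,1) (1,2) (1,3)] -> total=10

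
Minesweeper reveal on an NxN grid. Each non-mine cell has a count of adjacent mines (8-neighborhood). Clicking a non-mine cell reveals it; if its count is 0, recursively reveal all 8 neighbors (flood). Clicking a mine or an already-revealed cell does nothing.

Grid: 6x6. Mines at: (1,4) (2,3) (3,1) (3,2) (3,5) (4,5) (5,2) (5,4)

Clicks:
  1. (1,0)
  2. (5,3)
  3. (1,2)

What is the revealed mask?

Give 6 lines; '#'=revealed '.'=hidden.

Answer: ####..
####..
###...
......
......
...#..

Derivation:
Click 1 (1,0) count=0: revealed 11 new [(0,0) (0,1) (0,2) (0,3) (1,0) (1,1) (1,2) (1,3) (2,0) (2,1) (2,2)] -> total=11
Click 2 (5,3) count=2: revealed 1 new [(5,3)] -> total=12
Click 3 (1,2) count=1: revealed 0 new [(none)] -> total=12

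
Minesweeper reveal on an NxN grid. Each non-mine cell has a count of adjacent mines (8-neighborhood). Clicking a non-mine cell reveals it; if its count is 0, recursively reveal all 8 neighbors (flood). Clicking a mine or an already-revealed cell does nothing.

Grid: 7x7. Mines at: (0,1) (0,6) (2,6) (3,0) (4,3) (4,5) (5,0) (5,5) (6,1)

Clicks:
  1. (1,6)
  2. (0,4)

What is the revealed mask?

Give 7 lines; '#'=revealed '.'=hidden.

Answer: ..####.
.######
.#####.
.#####.
.......
.......
.......

Derivation:
Click 1 (1,6) count=2: revealed 1 new [(1,6)] -> total=1
Click 2 (0,4) count=0: revealed 19 new [(0,2) (0,3) (0,4) (0,5) (1,1) (1,2) (1,3) (1,4) (1,5) (2,1) (2,2) (2,3) (2,4) (2,5) (3,1) (3,2) (3,3) (3,4) (3,5)] -> total=20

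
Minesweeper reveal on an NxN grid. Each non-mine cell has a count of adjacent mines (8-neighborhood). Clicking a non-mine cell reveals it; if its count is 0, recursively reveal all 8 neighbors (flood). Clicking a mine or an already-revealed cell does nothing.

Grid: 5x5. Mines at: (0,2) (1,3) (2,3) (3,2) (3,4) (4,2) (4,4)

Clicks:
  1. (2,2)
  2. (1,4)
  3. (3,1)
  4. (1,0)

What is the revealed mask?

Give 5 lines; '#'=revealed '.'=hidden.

Click 1 (2,2) count=3: revealed 1 new [(2,2)] -> total=1
Click 2 (1,4) count=2: revealed 1 new [(1,4)] -> total=2
Click 3 (3,1) count=2: revealed 1 new [(3,1)] -> total=3
Click 4 (1,0) count=0: revealed 9 new [(0,0) (0,1) (1,0) (1,1) (2,0) (2,1) (3,0) (4,0) (4,1)] -> total=12

Answer: ##...
##..#
###..
##...
##...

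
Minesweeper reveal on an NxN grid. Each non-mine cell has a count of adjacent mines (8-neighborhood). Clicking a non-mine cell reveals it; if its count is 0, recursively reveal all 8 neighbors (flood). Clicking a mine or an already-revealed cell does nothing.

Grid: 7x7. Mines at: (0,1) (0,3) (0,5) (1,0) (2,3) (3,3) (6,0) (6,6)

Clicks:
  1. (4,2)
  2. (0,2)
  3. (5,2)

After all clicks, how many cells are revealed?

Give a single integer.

Answer: 35

Derivation:
Click 1 (4,2) count=1: revealed 1 new [(4,2)] -> total=1
Click 2 (0,2) count=2: revealed 1 new [(0,2)] -> total=2
Click 3 (5,2) count=0: revealed 33 new [(1,4) (1,5) (1,6) (2,0) (2,1) (2,2) (2,4) (2,5) (2,6) (3,0) (3,1) (3,2) (3,4) (3,5) (3,6) (4,0) (4,1) (4,3) (4,4) (4,5) (4,6) (5,0) (5,1) (5,2) (5,3) (5,4) (5,5) (5,6) (6,1) (6,2) (6,3) (6,4) (6,5)] -> total=35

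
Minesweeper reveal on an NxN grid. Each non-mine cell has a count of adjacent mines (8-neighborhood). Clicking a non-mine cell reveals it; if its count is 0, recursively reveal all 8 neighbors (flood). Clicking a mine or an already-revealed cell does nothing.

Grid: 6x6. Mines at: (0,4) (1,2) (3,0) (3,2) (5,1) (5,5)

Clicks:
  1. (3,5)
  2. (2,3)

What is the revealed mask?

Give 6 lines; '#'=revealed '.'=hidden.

Click 1 (3,5) count=0: revealed 12 new [(1,3) (1,4) (1,5) (2,3) (2,4) (2,5) (3,3) (3,4) (3,5) (4,3) (4,4) (4,5)] -> total=12
Click 2 (2,3) count=2: revealed 0 new [(none)] -> total=12

Answer: ......
...###
...###
...###
...###
......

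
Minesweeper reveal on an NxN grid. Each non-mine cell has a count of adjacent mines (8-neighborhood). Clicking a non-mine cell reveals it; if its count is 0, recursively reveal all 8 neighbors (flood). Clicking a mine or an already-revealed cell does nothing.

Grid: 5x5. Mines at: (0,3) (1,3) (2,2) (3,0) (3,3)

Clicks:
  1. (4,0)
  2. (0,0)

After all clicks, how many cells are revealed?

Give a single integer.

Click 1 (4,0) count=1: revealed 1 new [(4,0)] -> total=1
Click 2 (0,0) count=0: revealed 8 new [(0,0) (0,1) (0,2) (1,0) (1,1) (1,2) (2,0) (2,1)] -> total=9

Answer: 9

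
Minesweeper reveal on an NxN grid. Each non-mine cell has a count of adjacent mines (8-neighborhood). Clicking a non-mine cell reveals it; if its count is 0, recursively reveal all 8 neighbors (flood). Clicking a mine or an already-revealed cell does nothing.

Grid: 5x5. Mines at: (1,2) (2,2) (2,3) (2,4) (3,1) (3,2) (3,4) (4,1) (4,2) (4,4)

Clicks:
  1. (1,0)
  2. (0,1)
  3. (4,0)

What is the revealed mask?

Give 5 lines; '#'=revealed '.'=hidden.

Answer: ##...
##...
##...
.....
#....

Derivation:
Click 1 (1,0) count=0: revealed 6 new [(0,0) (0,1) (1,0) (1,1) (2,0) (2,1)] -> total=6
Click 2 (0,1) count=1: revealed 0 new [(none)] -> total=6
Click 3 (4,0) count=2: revealed 1 new [(4,0)] -> total=7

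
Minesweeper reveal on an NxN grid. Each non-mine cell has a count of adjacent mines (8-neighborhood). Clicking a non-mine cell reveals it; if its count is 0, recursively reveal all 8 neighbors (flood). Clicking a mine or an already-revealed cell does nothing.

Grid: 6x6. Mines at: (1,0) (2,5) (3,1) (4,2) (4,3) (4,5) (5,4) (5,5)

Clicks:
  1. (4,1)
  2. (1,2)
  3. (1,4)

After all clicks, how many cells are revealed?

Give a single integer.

Answer: 18

Derivation:
Click 1 (4,1) count=2: revealed 1 new [(4,1)] -> total=1
Click 2 (1,2) count=0: revealed 17 new [(0,1) (0,2) (0,3) (0,4) (0,5) (1,1) (1,2) (1,3) (1,4) (1,5) (2,1) (2,2) (2,3) (2,4) (3,2) (3,3) (3,4)] -> total=18
Click 3 (1,4) count=1: revealed 0 new [(none)] -> total=18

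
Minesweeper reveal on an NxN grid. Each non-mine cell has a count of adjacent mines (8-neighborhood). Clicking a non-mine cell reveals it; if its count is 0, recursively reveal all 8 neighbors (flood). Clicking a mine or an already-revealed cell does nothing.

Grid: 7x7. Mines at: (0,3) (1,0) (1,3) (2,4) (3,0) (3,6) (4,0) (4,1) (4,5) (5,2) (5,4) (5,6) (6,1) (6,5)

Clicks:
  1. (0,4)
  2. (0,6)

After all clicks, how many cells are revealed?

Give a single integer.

Click 1 (0,4) count=2: revealed 1 new [(0,4)] -> total=1
Click 2 (0,6) count=0: revealed 7 new [(0,5) (0,6) (1,4) (1,5) (1,6) (2,5) (2,6)] -> total=8

Answer: 8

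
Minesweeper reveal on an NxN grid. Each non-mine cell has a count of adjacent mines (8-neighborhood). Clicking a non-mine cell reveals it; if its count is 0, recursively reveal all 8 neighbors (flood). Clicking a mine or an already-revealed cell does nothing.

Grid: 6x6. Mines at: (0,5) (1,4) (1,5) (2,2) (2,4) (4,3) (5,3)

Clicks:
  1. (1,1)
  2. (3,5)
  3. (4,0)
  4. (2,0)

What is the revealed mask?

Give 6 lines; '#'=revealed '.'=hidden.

Answer: ####..
####..
##....
###..#
###...
###...

Derivation:
Click 1 (1,1) count=1: revealed 1 new [(1,1)] -> total=1
Click 2 (3,5) count=1: revealed 1 new [(3,5)] -> total=2
Click 3 (4,0) count=0: revealed 18 new [(0,0) (0,1) (0,2) (0,3) (1,0) (1,2) (1,3) (2,0) (2,1) (3,0) (3,1) (3,2) (4,0) (4,1) (4,2) (5,0) (5,1) (5,2)] -> total=20
Click 4 (2,0) count=0: revealed 0 new [(none)] -> total=20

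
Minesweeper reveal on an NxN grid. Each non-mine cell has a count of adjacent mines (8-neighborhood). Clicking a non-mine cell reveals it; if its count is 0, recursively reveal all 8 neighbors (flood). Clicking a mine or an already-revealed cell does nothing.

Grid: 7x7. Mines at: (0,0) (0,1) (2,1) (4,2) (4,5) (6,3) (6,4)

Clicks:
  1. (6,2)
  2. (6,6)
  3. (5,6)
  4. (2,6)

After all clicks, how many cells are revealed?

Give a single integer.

Click 1 (6,2) count=1: revealed 1 new [(6,2)] -> total=1
Click 2 (6,6) count=0: revealed 4 new [(5,5) (5,6) (6,5) (6,6)] -> total=5
Click 3 (5,6) count=1: revealed 0 new [(none)] -> total=5
Click 4 (2,6) count=0: revealed 20 new [(0,2) (0,3) (0,4) (0,5) (0,6) (1,2) (1,3) (1,4) (1,5) (1,6) (2,2) (2,3) (2,4) (2,5) (2,6) (3,2) (3,3) (3,4) (3,5) (3,6)] -> total=25

Answer: 25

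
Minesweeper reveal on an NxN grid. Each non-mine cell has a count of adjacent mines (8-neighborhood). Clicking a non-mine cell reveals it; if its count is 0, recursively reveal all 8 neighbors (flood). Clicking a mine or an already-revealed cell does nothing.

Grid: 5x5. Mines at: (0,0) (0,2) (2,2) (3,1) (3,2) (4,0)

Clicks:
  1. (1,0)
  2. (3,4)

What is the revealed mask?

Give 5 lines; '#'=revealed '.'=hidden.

Click 1 (1,0) count=1: revealed 1 new [(1,0)] -> total=1
Click 2 (3,4) count=0: revealed 10 new [(0,3) (0,4) (1,3) (1,4) (2,3) (2,4) (3,3) (3,4) (4,3) (4,4)] -> total=11

Answer: ...##
#..##
...##
...##
...##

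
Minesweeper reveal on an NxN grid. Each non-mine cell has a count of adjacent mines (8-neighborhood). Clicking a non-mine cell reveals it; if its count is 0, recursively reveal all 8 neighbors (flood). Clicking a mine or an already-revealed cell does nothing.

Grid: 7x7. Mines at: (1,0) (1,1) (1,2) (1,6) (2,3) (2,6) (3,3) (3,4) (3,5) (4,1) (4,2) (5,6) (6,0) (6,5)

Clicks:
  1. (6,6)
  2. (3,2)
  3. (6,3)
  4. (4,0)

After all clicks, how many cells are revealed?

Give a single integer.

Click 1 (6,6) count=2: revealed 1 new [(6,6)] -> total=1
Click 2 (3,2) count=4: revealed 1 new [(3,2)] -> total=2
Click 3 (6,3) count=0: revealed 8 new [(5,1) (5,2) (5,3) (5,4) (6,1) (6,2) (6,3) (6,4)] -> total=10
Click 4 (4,0) count=1: revealed 1 new [(4,0)] -> total=11

Answer: 11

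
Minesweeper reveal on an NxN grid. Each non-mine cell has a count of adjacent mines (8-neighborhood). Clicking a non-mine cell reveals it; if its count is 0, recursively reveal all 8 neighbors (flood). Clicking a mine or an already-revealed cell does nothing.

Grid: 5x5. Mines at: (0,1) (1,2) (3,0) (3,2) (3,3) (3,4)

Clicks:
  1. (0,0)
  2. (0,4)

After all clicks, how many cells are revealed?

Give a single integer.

Answer: 7

Derivation:
Click 1 (0,0) count=1: revealed 1 new [(0,0)] -> total=1
Click 2 (0,4) count=0: revealed 6 new [(0,3) (0,4) (1,3) (1,4) (2,3) (2,4)] -> total=7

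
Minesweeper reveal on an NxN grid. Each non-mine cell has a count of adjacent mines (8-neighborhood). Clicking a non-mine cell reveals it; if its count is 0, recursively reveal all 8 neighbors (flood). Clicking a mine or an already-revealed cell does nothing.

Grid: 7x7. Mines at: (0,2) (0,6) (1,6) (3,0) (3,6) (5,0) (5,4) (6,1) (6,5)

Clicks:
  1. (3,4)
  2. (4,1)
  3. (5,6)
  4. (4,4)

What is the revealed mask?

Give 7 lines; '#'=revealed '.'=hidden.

Answer: ...###.
.#####.
.#####.
.#####.
.#####.
.###..#
.......

Derivation:
Click 1 (3,4) count=0: revealed 26 new [(0,3) (0,4) (0,5) (1,1) (1,2) (1,3) (1,4) (1,5) (2,1) (2,2) (2,3) (2,4) (2,5) (3,1) (3,2) (3,3) (3,4) (3,5) (4,1) (4,2) (4,3) (4,4) (4,5) (5,1) (5,2) (5,3)] -> total=26
Click 2 (4,1) count=2: revealed 0 new [(none)] -> total=26
Click 3 (5,6) count=1: revealed 1 new [(5,6)] -> total=27
Click 4 (4,4) count=1: revealed 0 new [(none)] -> total=27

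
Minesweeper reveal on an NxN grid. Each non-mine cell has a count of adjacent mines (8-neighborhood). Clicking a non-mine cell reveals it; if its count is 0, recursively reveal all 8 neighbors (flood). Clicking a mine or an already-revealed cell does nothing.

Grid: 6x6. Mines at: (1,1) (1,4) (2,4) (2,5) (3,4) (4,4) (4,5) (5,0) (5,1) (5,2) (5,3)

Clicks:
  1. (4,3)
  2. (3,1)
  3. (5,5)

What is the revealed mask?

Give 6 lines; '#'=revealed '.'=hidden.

Click 1 (4,3) count=4: revealed 1 new [(4,3)] -> total=1
Click 2 (3,1) count=0: revealed 11 new [(2,0) (2,1) (2,2) (2,3) (3,0) (3,1) (3,2) (3,3) (4,0) (4,1) (4,2)] -> total=12
Click 3 (5,5) count=2: revealed 1 new [(5,5)] -> total=13

Answer: ......
......
####..
####..
####..
.....#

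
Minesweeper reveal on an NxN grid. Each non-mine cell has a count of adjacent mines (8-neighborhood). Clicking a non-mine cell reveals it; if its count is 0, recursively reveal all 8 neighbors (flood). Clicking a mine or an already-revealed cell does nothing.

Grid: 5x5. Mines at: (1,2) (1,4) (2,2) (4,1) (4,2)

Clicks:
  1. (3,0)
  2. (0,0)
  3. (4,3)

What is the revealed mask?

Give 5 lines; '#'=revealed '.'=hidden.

Answer: ##...
##...
##...
##...
...#.

Derivation:
Click 1 (3,0) count=1: revealed 1 new [(3,0)] -> total=1
Click 2 (0,0) count=0: revealed 7 new [(0,0) (0,1) (1,0) (1,1) (2,0) (2,1) (3,1)] -> total=8
Click 3 (4,3) count=1: revealed 1 new [(4,3)] -> total=9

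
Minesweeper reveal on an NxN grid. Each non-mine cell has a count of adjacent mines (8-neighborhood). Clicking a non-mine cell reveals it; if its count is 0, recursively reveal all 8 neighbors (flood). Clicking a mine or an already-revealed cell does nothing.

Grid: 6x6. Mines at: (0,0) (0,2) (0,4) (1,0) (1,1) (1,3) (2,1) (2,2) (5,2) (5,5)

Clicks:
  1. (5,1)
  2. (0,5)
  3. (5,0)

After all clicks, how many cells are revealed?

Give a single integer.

Answer: 7

Derivation:
Click 1 (5,1) count=1: revealed 1 new [(5,1)] -> total=1
Click 2 (0,5) count=1: revealed 1 new [(0,5)] -> total=2
Click 3 (5,0) count=0: revealed 5 new [(3,0) (3,1) (4,0) (4,1) (5,0)] -> total=7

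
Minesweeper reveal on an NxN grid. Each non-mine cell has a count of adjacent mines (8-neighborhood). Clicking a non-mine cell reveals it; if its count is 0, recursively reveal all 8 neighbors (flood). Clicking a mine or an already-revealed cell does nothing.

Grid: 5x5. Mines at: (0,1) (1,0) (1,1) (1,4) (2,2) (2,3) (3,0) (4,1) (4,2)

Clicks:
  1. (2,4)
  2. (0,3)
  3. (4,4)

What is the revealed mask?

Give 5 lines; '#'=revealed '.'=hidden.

Click 1 (2,4) count=2: revealed 1 new [(2,4)] -> total=1
Click 2 (0,3) count=1: revealed 1 new [(0,3)] -> total=2
Click 3 (4,4) count=0: revealed 4 new [(3,3) (3,4) (4,3) (4,4)] -> total=6

Answer: ...#.
.....
....#
...##
...##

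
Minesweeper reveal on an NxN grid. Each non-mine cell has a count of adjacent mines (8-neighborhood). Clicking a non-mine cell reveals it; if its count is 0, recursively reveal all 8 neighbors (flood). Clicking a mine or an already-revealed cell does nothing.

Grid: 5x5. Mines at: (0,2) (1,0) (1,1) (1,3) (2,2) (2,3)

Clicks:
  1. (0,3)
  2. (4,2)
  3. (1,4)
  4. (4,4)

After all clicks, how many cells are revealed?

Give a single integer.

Click 1 (0,3) count=2: revealed 1 new [(0,3)] -> total=1
Click 2 (4,2) count=0: revealed 12 new [(2,0) (2,1) (3,0) (3,1) (3,2) (3,3) (3,4) (4,0) (4,1) (4,2) (4,3) (4,4)] -> total=13
Click 3 (1,4) count=2: revealed 1 new [(1,4)] -> total=14
Click 4 (4,4) count=0: revealed 0 new [(none)] -> total=14

Answer: 14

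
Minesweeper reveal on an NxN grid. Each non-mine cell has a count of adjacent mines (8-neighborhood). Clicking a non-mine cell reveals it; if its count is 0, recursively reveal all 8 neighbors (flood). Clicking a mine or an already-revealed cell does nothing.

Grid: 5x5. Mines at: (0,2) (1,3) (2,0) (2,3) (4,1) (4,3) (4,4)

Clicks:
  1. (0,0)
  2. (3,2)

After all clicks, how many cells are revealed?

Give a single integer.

Answer: 5

Derivation:
Click 1 (0,0) count=0: revealed 4 new [(0,0) (0,1) (1,0) (1,1)] -> total=4
Click 2 (3,2) count=3: revealed 1 new [(3,2)] -> total=5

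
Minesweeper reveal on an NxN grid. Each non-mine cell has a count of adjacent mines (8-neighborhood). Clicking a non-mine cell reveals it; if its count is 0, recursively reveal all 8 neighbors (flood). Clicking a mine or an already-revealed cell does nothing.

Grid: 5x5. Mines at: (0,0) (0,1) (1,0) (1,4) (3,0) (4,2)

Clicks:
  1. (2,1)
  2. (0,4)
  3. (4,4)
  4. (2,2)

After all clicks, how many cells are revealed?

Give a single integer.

Click 1 (2,1) count=2: revealed 1 new [(2,1)] -> total=1
Click 2 (0,4) count=1: revealed 1 new [(0,4)] -> total=2
Click 3 (4,4) count=0: revealed 6 new [(2,3) (2,4) (3,3) (3,4) (4,3) (4,4)] -> total=8
Click 4 (2,2) count=0: revealed 6 new [(1,1) (1,2) (1,3) (2,2) (3,1) (3,2)] -> total=14

Answer: 14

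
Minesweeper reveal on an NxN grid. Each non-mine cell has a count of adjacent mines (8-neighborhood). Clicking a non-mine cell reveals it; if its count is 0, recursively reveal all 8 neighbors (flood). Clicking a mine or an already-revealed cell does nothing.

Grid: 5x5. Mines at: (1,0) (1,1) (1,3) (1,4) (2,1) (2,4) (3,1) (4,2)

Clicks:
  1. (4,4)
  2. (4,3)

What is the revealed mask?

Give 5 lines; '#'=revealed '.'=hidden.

Click 1 (4,4) count=0: revealed 4 new [(3,3) (3,4) (4,3) (4,4)] -> total=4
Click 2 (4,3) count=1: revealed 0 new [(none)] -> total=4

Answer: .....
.....
.....
...##
...##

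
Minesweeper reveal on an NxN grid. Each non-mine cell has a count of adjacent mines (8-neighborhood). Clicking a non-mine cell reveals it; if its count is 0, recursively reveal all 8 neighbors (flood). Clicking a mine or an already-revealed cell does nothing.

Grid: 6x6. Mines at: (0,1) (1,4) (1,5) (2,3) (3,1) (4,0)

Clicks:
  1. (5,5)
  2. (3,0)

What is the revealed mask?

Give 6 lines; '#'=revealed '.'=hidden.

Click 1 (5,5) count=0: revealed 16 new [(2,4) (2,5) (3,2) (3,3) (3,4) (3,5) (4,1) (4,2) (4,3) (4,4) (4,5) (5,1) (5,2) (5,3) (5,4) (5,5)] -> total=16
Click 2 (3,0) count=2: revealed 1 new [(3,0)] -> total=17

Answer: ......
......
....##
#.####
.#####
.#####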